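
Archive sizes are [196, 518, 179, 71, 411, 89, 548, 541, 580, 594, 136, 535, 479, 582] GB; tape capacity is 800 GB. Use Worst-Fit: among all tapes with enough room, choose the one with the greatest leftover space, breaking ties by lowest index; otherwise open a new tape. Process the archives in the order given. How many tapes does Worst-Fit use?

9 tapes

tape 1: place 196 GB, 604 GB left
tape 1: place 518 GB, 86 GB left
tape 2: place 179 GB, 621 GB left
tape 2: place 71 GB, 550 GB left
tape 2: place 411 GB, 139 GB left
tape 2: place 89 GB, 50 GB left
tape 3: place 548 GB, 252 GB left
tape 4: place 541 GB, 259 GB left
tape 5: place 580 GB, 220 GB left
tape 6: place 594 GB, 206 GB left
tape 4: place 136 GB, 123 GB left
tape 7: place 535 GB, 265 GB left
tape 8: place 479 GB, 321 GB left
tape 9: place 582 GB, 218 GB left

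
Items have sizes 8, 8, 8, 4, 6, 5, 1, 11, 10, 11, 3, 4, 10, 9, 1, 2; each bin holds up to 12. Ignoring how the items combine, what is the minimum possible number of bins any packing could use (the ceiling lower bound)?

9

Total size = 8 + 8 + 8 + 4 + 6 + 5 + 1 + 11 + 10 + 11 + 3 + 4 + 10 + 9 + 1 + 2 = 101.
⌈101 / 12⌉ = 9.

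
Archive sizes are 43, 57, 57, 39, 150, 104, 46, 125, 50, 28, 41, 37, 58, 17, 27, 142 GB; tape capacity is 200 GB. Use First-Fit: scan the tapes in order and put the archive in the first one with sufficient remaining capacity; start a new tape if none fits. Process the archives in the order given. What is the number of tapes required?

6 tapes

tape 1: place 43 GB, 157 GB left
tape 1: place 57 GB, 100 GB left
tape 1: place 57 GB, 43 GB left
tape 1: place 39 GB, 4 GB left
tape 2: place 150 GB, 50 GB left
tape 3: place 104 GB, 96 GB left
tape 2: place 46 GB, 4 GB left
tape 4: place 125 GB, 75 GB left
tape 3: place 50 GB, 46 GB left
tape 3: place 28 GB, 18 GB left
tape 4: place 41 GB, 34 GB left
tape 5: place 37 GB, 163 GB left
tape 5: place 58 GB, 105 GB left
tape 3: place 17 GB, 1 GB left
tape 4: place 27 GB, 7 GB left
tape 6: place 142 GB, 58 GB left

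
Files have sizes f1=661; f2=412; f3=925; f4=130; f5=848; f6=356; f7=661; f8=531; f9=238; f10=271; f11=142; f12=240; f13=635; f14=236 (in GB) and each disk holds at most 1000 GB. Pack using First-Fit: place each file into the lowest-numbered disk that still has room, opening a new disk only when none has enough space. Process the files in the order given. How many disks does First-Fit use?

8 disks

f1 (661 GB) → disk 1 (remaining 339 GB)
f2 (412 GB) → disk 2 (remaining 588 GB)
f3 (925 GB) → disk 3 (remaining 75 GB)
f4 (130 GB) → disk 1 (remaining 209 GB)
f5 (848 GB) → disk 4 (remaining 152 GB)
f6 (356 GB) → disk 2 (remaining 232 GB)
f7 (661 GB) → disk 5 (remaining 339 GB)
f8 (531 GB) → disk 6 (remaining 469 GB)
f9 (238 GB) → disk 5 (remaining 101 GB)
f10 (271 GB) → disk 6 (remaining 198 GB)
f11 (142 GB) → disk 1 (remaining 67 GB)
f12 (240 GB) → disk 7 (remaining 760 GB)
f13 (635 GB) → disk 7 (remaining 125 GB)
f14 (236 GB) → disk 8 (remaining 764 GB)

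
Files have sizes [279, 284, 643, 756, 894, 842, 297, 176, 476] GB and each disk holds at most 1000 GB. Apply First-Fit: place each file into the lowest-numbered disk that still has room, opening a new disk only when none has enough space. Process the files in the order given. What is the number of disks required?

279 GB → disk 1 (remaining 721 GB)
284 GB → disk 1 (remaining 437 GB)
643 GB → disk 2 (remaining 357 GB)
756 GB → disk 3 (remaining 244 GB)
894 GB → disk 4 (remaining 106 GB)
842 GB → disk 5 (remaining 158 GB)
297 GB → disk 1 (remaining 140 GB)
176 GB → disk 2 (remaining 181 GB)
476 GB → disk 6 (remaining 524 GB)
Final disks: [279,284,297] [643,176] [756] [894] [842] [476].

6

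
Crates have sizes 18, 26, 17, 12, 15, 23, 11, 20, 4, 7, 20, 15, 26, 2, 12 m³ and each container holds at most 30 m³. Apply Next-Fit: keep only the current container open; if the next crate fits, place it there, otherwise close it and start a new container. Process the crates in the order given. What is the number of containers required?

11

Put 18 m³ in container 1; 12 m³ remain.
Put 26 m³ in container 2; 4 m³ remain.
Put 17 m³ in container 3; 13 m³ remain.
Put 12 m³ in container 3; 1 m³ remain.
Put 15 m³ in container 4; 15 m³ remain.
Put 23 m³ in container 5; 7 m³ remain.
Put 11 m³ in container 6; 19 m³ remain.
Put 20 m³ in container 7; 10 m³ remain.
Put 4 m³ in container 7; 6 m³ remain.
Put 7 m³ in container 8; 23 m³ remain.
Put 20 m³ in container 8; 3 m³ remain.
Put 15 m³ in container 9; 15 m³ remain.
Put 26 m³ in container 10; 4 m³ remain.
Put 2 m³ in container 10; 2 m³ remain.
Put 12 m³ in container 11; 18 m³ remain.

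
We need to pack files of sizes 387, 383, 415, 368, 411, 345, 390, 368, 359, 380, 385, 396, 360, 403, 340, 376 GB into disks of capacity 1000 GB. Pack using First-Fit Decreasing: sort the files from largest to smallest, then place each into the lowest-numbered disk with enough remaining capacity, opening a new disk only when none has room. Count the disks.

Sorted descending: 415, 411, 403, 396, 390, 387, 385, 383, 380, 376, 368, 368, 360, 359, 345, 340.
disk 1: place 415 GB, 585 GB left
disk 1: place 411 GB, 174 GB left
disk 2: place 403 GB, 597 GB left
disk 2: place 396 GB, 201 GB left
disk 3: place 390 GB, 610 GB left
disk 3: place 387 GB, 223 GB left
disk 4: place 385 GB, 615 GB left
disk 4: place 383 GB, 232 GB left
disk 5: place 380 GB, 620 GB left
disk 5: place 376 GB, 244 GB left
disk 6: place 368 GB, 632 GB left
disk 6: place 368 GB, 264 GB left
disk 7: place 360 GB, 640 GB left
disk 7: place 359 GB, 281 GB left
disk 8: place 345 GB, 655 GB left
disk 8: place 340 GB, 315 GB left
Final disks: [415,411] [403,396] [390,387] [385,383] [380,376] [368,368] [360,359] [345,340].

8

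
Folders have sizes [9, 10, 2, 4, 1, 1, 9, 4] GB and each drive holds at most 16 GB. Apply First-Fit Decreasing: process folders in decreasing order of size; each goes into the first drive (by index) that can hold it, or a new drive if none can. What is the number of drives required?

3

Sorted descending: 10, 9, 9, 4, 4, 2, 1, 1.
drive 1: place 10 GB, 6 GB left
drive 2: place 9 GB, 7 GB left
drive 3: place 9 GB, 7 GB left
drive 1: place 4 GB, 2 GB left
drive 2: place 4 GB, 3 GB left
drive 1: place 2 GB, 0 GB left
drive 2: place 1 GB, 2 GB left
drive 2: place 1 GB, 1 GB left
Final drives: [10,4,2] [9,4,1,1] [9].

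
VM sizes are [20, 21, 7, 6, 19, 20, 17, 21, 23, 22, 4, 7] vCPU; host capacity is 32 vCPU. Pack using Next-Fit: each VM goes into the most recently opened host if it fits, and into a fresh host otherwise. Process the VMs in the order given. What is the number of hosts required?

9

host 1: place 20 vCPU, 12 vCPU left
host 2: place 21 vCPU, 11 vCPU left
host 2: place 7 vCPU, 4 vCPU left
host 3: place 6 vCPU, 26 vCPU left
host 3: place 19 vCPU, 7 vCPU left
host 4: place 20 vCPU, 12 vCPU left
host 5: place 17 vCPU, 15 vCPU left
host 6: place 21 vCPU, 11 vCPU left
host 7: place 23 vCPU, 9 vCPU left
host 8: place 22 vCPU, 10 vCPU left
host 8: place 4 vCPU, 6 vCPU left
host 9: place 7 vCPU, 25 vCPU left
Final hosts: [20] [21,7] [6,19] [20] [17] [21] [23] [22,4] [7].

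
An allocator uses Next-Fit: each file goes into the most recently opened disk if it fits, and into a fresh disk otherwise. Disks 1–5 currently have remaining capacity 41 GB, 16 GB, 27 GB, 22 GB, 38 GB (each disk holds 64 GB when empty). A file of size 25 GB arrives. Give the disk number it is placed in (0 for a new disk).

Next-Fit only looks at disk 5, which has 38 GB free.
25 GB fits there.

5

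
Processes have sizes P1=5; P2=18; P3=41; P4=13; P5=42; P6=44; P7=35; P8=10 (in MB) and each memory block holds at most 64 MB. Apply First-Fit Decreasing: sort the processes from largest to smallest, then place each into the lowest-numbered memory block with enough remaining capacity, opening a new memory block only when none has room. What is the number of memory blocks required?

4 memory blocks

Sorted descending: 44, 42, 41, 35, 18, 13, 10, 5.
Put 44 MB in memory block 1; 20 MB remain.
Put 42 MB in memory block 2; 22 MB remain.
Put 41 MB in memory block 3; 23 MB remain.
Put 35 MB in memory block 4; 29 MB remain.
Put 18 MB in memory block 1; 2 MB remain.
Put 13 MB in memory block 2; 9 MB remain.
Put 10 MB in memory block 3; 13 MB remain.
Put 5 MB in memory block 2; 4 MB remain.
Final memory blocks: [44,18] [42,13,5] [41,10] [35].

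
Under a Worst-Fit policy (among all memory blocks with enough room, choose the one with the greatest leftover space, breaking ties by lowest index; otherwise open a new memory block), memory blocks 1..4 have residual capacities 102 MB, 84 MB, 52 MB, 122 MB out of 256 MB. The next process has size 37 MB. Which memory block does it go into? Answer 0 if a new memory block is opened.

4

Memory blocks with room: memory block 1 (102 MB), memory block 2 (84 MB), memory block 3 (52 MB), memory block 4 (122 MB).
Most room is memory block 4 with 122 MB free.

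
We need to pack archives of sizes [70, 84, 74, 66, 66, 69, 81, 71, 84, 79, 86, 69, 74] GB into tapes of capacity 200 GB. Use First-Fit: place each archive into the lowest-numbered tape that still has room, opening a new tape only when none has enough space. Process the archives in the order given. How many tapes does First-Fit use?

tape 1: place 70 GB, 130 GB left
tape 1: place 84 GB, 46 GB left
tape 2: place 74 GB, 126 GB left
tape 2: place 66 GB, 60 GB left
tape 3: place 66 GB, 134 GB left
tape 3: place 69 GB, 65 GB left
tape 4: place 81 GB, 119 GB left
tape 4: place 71 GB, 48 GB left
tape 5: place 84 GB, 116 GB left
tape 5: place 79 GB, 37 GB left
tape 6: place 86 GB, 114 GB left
tape 6: place 69 GB, 45 GB left
tape 7: place 74 GB, 126 GB left

7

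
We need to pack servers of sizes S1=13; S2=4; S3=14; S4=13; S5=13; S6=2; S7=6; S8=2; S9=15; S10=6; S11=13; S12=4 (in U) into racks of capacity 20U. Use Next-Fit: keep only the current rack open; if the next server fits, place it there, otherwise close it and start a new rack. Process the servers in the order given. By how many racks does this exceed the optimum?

2

Next-Fit: [13,4] [14] [13] [13,2] [6,2] [15] [6,13] [4] → 8 racks.
Total size 105U; any packing needs at least ⌈105/20⌉ = 6 racks.
An optimal packing achieves that bound: [15,4] [14,6] [13,6] [13,4,2] [13,2] [13] → 6 racks.
Excess: 8 − 6 = 2.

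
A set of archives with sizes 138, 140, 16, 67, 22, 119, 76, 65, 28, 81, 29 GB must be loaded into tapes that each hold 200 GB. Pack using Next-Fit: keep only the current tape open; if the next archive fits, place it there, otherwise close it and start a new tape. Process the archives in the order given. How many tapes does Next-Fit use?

6 tapes

tape 1: place 138 GB, 62 GB left
tape 2: place 140 GB, 60 GB left
tape 2: place 16 GB, 44 GB left
tape 3: place 67 GB, 133 GB left
tape 3: place 22 GB, 111 GB left
tape 4: place 119 GB, 81 GB left
tape 4: place 76 GB, 5 GB left
tape 5: place 65 GB, 135 GB left
tape 5: place 28 GB, 107 GB left
tape 5: place 81 GB, 26 GB left
tape 6: place 29 GB, 171 GB left
Final tapes: [138] [140,16] [67,22] [119,76] [65,28,81] [29].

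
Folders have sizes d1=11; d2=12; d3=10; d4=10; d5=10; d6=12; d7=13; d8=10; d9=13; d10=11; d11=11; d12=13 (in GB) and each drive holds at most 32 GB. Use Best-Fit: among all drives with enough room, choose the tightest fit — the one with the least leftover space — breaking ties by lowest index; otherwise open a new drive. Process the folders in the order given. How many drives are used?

d1 (11 GB) → drive 1 (remaining 21 GB)
d2 (12 GB) → drive 1 (remaining 9 GB)
d3 (10 GB) → drive 2 (remaining 22 GB)
d4 (10 GB) → drive 2 (remaining 12 GB)
d5 (10 GB) → drive 2 (remaining 2 GB)
d6 (12 GB) → drive 3 (remaining 20 GB)
d7 (13 GB) → drive 3 (remaining 7 GB)
d8 (10 GB) → drive 4 (remaining 22 GB)
d9 (13 GB) → drive 4 (remaining 9 GB)
d10 (11 GB) → drive 5 (remaining 21 GB)
d11 (11 GB) → drive 5 (remaining 10 GB)
d12 (13 GB) → drive 6 (remaining 19 GB)
Final drives: [11,12] [10,10,10] [12,13] [10,13] [11,11] [13].

6 drives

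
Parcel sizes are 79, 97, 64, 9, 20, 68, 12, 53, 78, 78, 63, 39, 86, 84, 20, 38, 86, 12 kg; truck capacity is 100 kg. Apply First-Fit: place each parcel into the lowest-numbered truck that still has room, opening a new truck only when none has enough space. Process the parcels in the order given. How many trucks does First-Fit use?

12 trucks

truck 1: place 79 kg, 21 kg left
truck 2: place 97 kg, 3 kg left
truck 3: place 64 kg, 36 kg left
truck 1: place 9 kg, 12 kg left
truck 3: place 20 kg, 16 kg left
truck 4: place 68 kg, 32 kg left
truck 1: place 12 kg, 0 kg left
truck 5: place 53 kg, 47 kg left
truck 6: place 78 kg, 22 kg left
truck 7: place 78 kg, 22 kg left
truck 8: place 63 kg, 37 kg left
truck 5: place 39 kg, 8 kg left
truck 9: place 86 kg, 14 kg left
truck 10: place 84 kg, 16 kg left
truck 4: place 20 kg, 12 kg left
truck 11: place 38 kg, 62 kg left
truck 12: place 86 kg, 14 kg left
truck 3: place 12 kg, 4 kg left
Final trucks: [79,9,12] [97] [64,20,12] [68,20] [53,39] [78] [78] [63] [86] [84] [38] [86].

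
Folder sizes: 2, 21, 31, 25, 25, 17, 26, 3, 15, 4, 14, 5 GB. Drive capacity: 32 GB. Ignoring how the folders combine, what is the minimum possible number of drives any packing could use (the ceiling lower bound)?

6 drives

Total size = 2 + 21 + 31 + 25 + 25 + 17 + 26 + 3 + 15 + 4 + 14 + 5 = 188 GB.
⌈188 / 32⌉ = 6.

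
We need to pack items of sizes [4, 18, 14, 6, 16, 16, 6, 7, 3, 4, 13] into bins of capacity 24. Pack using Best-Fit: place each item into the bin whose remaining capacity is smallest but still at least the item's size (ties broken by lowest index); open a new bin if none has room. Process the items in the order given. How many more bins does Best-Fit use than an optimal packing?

0

Best-Fit: [4,18] [14,6,3] [16,6] [16,7] [4,13] → 5 bins.
Total size 107; any packing needs at least ⌈107/24⌉ = 5 bins.
So 5 is already optimal.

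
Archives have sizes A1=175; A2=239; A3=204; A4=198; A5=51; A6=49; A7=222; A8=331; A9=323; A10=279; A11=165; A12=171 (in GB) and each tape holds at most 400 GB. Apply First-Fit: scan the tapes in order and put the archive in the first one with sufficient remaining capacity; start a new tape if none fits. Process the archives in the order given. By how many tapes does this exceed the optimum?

0

First-Fit: [175,204] [239,51,49] [198,165] [222,171] [331] [323] [279] → 7 tapes.
Total size 2407 GB; any packing needs at least ⌈2407/400⌉ = 7 tapes.
So 7 is already optimal.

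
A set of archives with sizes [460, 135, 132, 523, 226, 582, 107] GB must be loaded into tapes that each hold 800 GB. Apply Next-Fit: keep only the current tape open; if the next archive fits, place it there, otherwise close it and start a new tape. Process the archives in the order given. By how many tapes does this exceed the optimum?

0

Next-Fit: [460,135,132] [523,226] [582,107] → 3 tapes.
Total size 2165 GB; any packing needs at least ⌈2165/800⌉ = 3 tapes.
So 3 is already optimal.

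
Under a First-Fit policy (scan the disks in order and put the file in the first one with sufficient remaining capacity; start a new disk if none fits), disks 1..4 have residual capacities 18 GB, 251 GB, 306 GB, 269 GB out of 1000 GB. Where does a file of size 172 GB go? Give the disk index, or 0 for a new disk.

Disks with room: disk 2 (251 GB), disk 3 (306 GB), disk 4 (269 GB).
The first with room is disk 2.

2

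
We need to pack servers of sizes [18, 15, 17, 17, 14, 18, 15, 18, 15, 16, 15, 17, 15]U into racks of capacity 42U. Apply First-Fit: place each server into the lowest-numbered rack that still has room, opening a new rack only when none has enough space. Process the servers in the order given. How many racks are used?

7

rack 1: place 18U, 24U left
rack 1: place 15U, 9U left
rack 2: place 17U, 25U left
rack 2: place 17U, 8U left
rack 3: place 14U, 28U left
rack 3: place 18U, 10U left
rack 4: place 15U, 27U left
rack 4: place 18U, 9U left
rack 5: place 15U, 27U left
rack 5: place 16U, 11U left
rack 6: place 15U, 27U left
rack 6: place 17U, 10U left
rack 7: place 15U, 27U left
Final racks: [18,15] [17,17] [14,18] [15,18] [15,16] [15,17] [15].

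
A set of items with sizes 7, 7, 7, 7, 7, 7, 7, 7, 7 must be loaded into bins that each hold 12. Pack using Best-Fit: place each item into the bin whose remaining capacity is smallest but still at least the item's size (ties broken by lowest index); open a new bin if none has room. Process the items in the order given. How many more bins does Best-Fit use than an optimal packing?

Best-Fit: [7] [7] [7] [7] [7] [7] [7] [7] [7] → 9 bins.
9 items exceed 6 (half the capacity), and no two of those can share a bin, so at least 9 bins are needed.
So 9 is already optimal.

0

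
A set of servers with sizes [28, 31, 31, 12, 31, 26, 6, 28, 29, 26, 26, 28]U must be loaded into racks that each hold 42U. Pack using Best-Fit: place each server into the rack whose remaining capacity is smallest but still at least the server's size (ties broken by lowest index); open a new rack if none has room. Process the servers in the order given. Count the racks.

rack 1: place 28U, 14U left
rack 2: place 31U, 11U left
rack 3: place 31U, 11U left
rack 1: place 12U, 2U left
rack 4: place 31U, 11U left
rack 5: place 26U, 16U left
rack 2: place 6U, 5U left
rack 6: place 28U, 14U left
rack 7: place 29U, 13U left
rack 8: place 26U, 16U left
rack 9: place 26U, 16U left
rack 10: place 28U, 14U left

10 racks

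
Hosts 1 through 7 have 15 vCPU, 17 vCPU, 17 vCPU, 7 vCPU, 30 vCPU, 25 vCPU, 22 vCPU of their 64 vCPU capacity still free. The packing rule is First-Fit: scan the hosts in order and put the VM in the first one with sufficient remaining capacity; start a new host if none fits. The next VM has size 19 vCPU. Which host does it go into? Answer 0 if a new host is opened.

5

Hosts with room: host 5 (30 vCPU), host 6 (25 vCPU), host 7 (22 vCPU).
The first with room is host 5.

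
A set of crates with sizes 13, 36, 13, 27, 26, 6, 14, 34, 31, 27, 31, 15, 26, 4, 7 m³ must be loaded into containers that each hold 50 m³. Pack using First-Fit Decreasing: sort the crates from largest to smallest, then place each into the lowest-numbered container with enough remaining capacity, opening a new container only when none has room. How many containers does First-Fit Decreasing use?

8 containers

Sorted descending: 36, 34, 31, 31, 27, 27, 26, 26, 15, 14, 13, 13, 7, 6, 4.
36 m³ → container 1 (remaining 14 m³)
34 m³ → container 2 (remaining 16 m³)
31 m³ → container 3 (remaining 19 m³)
31 m³ → container 4 (remaining 19 m³)
27 m³ → container 5 (remaining 23 m³)
27 m³ → container 6 (remaining 23 m³)
26 m³ → container 7 (remaining 24 m³)
26 m³ → container 8 (remaining 24 m³)
15 m³ → container 2 (remaining 1 m³)
14 m³ → container 1 (remaining 0 m³)
13 m³ → container 3 (remaining 6 m³)
13 m³ → container 4 (remaining 6 m³)
7 m³ → container 5 (remaining 16 m³)
6 m³ → container 3 (remaining 0 m³)
4 m³ → container 4 (remaining 2 m³)
Final containers: [36,14] [34,15] [31,13,6] [31,13,4] [27,7] [27] [26] [26].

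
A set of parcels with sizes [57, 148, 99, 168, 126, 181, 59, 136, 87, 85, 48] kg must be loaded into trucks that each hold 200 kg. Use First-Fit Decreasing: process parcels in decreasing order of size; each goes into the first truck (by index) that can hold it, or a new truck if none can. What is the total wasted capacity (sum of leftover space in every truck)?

206

Sorted descending: 181, 168, 148, 136, 126, 99, 87, 85, 59, 57, 48.
truck 1: place 181 kg, 19 kg left
truck 2: place 168 kg, 32 kg left
truck 3: place 148 kg, 52 kg left
truck 4: place 136 kg, 64 kg left
truck 5: place 126 kg, 74 kg left
truck 6: place 99 kg, 101 kg left
truck 6: place 87 kg, 14 kg left
truck 7: place 85 kg, 115 kg left
truck 4: place 59 kg, 5 kg left
truck 5: place 57 kg, 17 kg left
truck 3: place 48 kg, 4 kg left
7 trucks × 200 kg = 1400 kg; used 1194 kg; unused 206 kg.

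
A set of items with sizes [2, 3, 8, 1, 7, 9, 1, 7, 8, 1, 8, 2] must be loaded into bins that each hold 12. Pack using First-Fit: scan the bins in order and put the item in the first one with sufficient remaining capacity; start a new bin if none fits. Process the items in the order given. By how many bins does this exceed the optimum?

First-Fit: [2,3,1,1,1,2] [8] [7] [9] [7] [8] [8] → 7 bins.
6 items exceed 6 (half the capacity), and no two of those can share a bin, so at least 6 bins are needed.
An optimal packing achieves that bound: [9,3] [8,2,2] [8,1,1,1] [8] [7] [7] → 6 bins.
Excess: 7 − 6 = 1.

1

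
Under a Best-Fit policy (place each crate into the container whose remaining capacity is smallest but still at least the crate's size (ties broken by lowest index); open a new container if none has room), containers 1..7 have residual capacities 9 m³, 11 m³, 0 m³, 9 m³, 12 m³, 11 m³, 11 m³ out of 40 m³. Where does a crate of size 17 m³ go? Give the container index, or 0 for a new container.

No container has ≥ 17 m³ free, so a new container is opened.

0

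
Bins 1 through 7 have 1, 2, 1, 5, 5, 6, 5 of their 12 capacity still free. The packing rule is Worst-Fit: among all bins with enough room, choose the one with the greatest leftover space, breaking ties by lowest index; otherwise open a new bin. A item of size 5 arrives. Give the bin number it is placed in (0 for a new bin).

6

Bins with room: bin 4 (5), bin 5 (5), bin 6 (6), bin 7 (5).
Most room is bin 6 with 6 free.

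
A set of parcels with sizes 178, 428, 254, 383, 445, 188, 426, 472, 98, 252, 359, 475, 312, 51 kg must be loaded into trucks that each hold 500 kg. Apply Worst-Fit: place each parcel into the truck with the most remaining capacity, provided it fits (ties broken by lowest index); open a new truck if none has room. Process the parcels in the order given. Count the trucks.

11

truck 1: place 178 kg, 322 kg left
truck 2: place 428 kg, 72 kg left
truck 1: place 254 kg, 68 kg left
truck 3: place 383 kg, 117 kg left
truck 4: place 445 kg, 55 kg left
truck 5: place 188 kg, 312 kg left
truck 6: place 426 kg, 74 kg left
truck 7: place 472 kg, 28 kg left
truck 5: place 98 kg, 214 kg left
truck 8: place 252 kg, 248 kg left
truck 9: place 359 kg, 141 kg left
truck 10: place 475 kg, 25 kg left
truck 11: place 312 kg, 188 kg left
truck 8: place 51 kg, 197 kg left
Final trucks: [178,254] [428] [383] [445] [188,98] [426] [472] [252,51] [359] [475] [312].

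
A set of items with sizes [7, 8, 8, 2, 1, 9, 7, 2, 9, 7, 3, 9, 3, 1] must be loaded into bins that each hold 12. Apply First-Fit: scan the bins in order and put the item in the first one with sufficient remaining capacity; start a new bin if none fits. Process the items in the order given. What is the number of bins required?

bin 1: place 7, 5 left
bin 2: place 8, 4 left
bin 3: place 8, 4 left
bin 1: place 2, 3 left
bin 1: place 1, 2 left
bin 4: place 9, 3 left
bin 5: place 7, 5 left
bin 1: place 2, 0 left
bin 6: place 9, 3 left
bin 7: place 7, 5 left
bin 2: place 3, 1 left
bin 8: place 9, 3 left
bin 3: place 3, 1 left
bin 2: place 1, 0 left
Final bins: [7,2,1,2] [8,3,1] [8,3] [9] [7] [9] [7] [9].

8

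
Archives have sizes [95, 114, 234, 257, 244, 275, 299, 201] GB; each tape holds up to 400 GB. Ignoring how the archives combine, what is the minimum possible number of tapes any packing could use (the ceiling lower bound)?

Total size = 95 + 114 + 234 + 257 + 244 + 275 + 299 + 201 = 1719 GB.
⌈1719 / 400⌉ = 5.

5 tapes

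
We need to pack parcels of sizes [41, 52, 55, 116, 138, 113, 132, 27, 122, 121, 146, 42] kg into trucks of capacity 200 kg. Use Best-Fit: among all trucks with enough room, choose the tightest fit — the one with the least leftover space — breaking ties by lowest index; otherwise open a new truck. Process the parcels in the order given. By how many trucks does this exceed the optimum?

Best-Fit: [41,52,55,27] [116] [138] [113] [132] [122] [121] [146,42] → 8 trucks.
7 parcels exceed 100 kg (half the capacity), and no two of those can share a truck, so at least 7 trucks are needed.
An optimal packing achieves that bound: [146,52] [138,55] [132,42] [122,41,27] [121] [116] [113] → 7 trucks.
Excess: 8 − 7 = 1.

1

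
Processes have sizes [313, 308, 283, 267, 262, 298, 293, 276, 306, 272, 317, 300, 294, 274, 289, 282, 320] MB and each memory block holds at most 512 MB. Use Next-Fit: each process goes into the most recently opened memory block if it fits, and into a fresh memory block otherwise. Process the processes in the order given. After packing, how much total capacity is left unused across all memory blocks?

3750

memory block 1: place 313 MB, 199 MB left
memory block 2: place 308 MB, 204 MB left
memory block 3: place 283 MB, 229 MB left
memory block 4: place 267 MB, 245 MB left
memory block 5: place 262 MB, 250 MB left
memory block 6: place 298 MB, 214 MB left
memory block 7: place 293 MB, 219 MB left
memory block 8: place 276 MB, 236 MB left
memory block 9: place 306 MB, 206 MB left
memory block 10: place 272 MB, 240 MB left
memory block 11: place 317 MB, 195 MB left
memory block 12: place 300 MB, 212 MB left
memory block 13: place 294 MB, 218 MB left
memory block 14: place 274 MB, 238 MB left
memory block 15: place 289 MB, 223 MB left
memory block 16: place 282 MB, 230 MB left
memory block 17: place 320 MB, 192 MB left
17 memory blocks × 512 MB = 8704 MB; used 4954 MB; unused 3750 MB.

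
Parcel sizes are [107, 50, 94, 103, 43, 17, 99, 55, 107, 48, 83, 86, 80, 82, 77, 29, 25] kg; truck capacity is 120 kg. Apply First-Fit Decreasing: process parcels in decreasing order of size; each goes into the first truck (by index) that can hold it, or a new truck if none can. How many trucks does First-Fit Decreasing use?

12 trucks

Sorted descending: 107, 107, 103, 99, 94, 86, 83, 82, 80, 77, 55, 50, 48, 43, 29, 25, 17.
Put 107 kg in truck 1; 13 kg remain.
Put 107 kg in truck 2; 13 kg remain.
Put 103 kg in truck 3; 17 kg remain.
Put 99 kg in truck 4; 21 kg remain.
Put 94 kg in truck 5; 26 kg remain.
Put 86 kg in truck 6; 34 kg remain.
Put 83 kg in truck 7; 37 kg remain.
Put 82 kg in truck 8; 38 kg remain.
Put 80 kg in truck 9; 40 kg remain.
Put 77 kg in truck 10; 43 kg remain.
Put 55 kg in truck 11; 65 kg remain.
Put 50 kg in truck 11; 15 kg remain.
Put 48 kg in truck 12; 72 kg remain.
Put 43 kg in truck 10; 0 kg remain.
Put 29 kg in truck 6; 5 kg remain.
Put 25 kg in truck 5; 1 kg remain.
Put 17 kg in truck 3; 0 kg remain.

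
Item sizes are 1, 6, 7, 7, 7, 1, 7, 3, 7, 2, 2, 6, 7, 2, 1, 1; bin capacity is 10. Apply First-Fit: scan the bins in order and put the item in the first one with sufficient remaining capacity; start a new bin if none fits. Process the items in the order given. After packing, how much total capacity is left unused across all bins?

Put 1 in bin 1; 9 remain.
Put 6 in bin 1; 3 remain.
Put 7 in bin 2; 3 remain.
Put 7 in bin 3; 3 remain.
Put 7 in bin 4; 3 remain.
Put 1 in bin 1; 2 remain.
Put 7 in bin 5; 3 remain.
Put 3 in bin 2; 0 remain.
Put 7 in bin 6; 3 remain.
Put 2 in bin 1; 0 remain.
Put 2 in bin 3; 1 remain.
Put 6 in bin 7; 4 remain.
Put 7 in bin 8; 3 remain.
Put 2 in bin 4; 1 remain.
Put 1 in bin 3; 0 remain.
Put 1 in bin 4; 0 remain.
8 bins × 10 = 80; used 67; unused 13.

13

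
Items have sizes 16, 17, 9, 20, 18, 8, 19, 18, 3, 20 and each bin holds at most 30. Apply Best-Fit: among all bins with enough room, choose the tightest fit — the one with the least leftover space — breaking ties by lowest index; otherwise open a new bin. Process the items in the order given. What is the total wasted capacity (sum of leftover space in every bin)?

Put 16 in bin 1; 14 remain.
Put 17 in bin 2; 13 remain.
Put 9 in bin 2; 4 remain.
Put 20 in bin 3; 10 remain.
Put 18 in bin 4; 12 remain.
Put 8 in bin 3; 2 remain.
Put 19 in bin 5; 11 remain.
Put 18 in bin 6; 12 remain.
Put 3 in bin 2; 1 remain.
Put 20 in bin 7; 10 remain.
7 bins × 30 = 210; used 148; unused 62.

62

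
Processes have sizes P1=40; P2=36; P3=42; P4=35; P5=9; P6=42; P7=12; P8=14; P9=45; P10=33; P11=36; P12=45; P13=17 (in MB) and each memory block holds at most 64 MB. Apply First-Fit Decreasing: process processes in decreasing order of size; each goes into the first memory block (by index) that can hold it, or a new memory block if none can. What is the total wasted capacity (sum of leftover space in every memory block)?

Sorted descending: 45, 45, 42, 42, 40, 36, 36, 35, 33, 17, 14, 12, 9.
45 MB → memory block 1 (remaining 19 MB)
45 MB → memory block 2 (remaining 19 MB)
42 MB → memory block 3 (remaining 22 MB)
42 MB → memory block 4 (remaining 22 MB)
40 MB → memory block 5 (remaining 24 MB)
36 MB → memory block 6 (remaining 28 MB)
36 MB → memory block 7 (remaining 28 MB)
35 MB → memory block 8 (remaining 29 MB)
33 MB → memory block 9 (remaining 31 MB)
17 MB → memory block 1 (remaining 2 MB)
14 MB → memory block 2 (remaining 5 MB)
12 MB → memory block 3 (remaining 10 MB)
9 MB → memory block 3 (remaining 1 MB)
9 memory blocks × 64 MB = 576 MB; used 406 MB; unused 170 MB.

170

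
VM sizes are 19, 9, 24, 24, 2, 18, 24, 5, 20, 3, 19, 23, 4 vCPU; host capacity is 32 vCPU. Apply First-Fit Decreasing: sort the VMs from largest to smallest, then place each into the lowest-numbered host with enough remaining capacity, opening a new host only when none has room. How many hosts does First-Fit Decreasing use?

Sorted descending: 24, 24, 24, 23, 20, 19, 19, 18, 9, 5, 4, 3, 2.
host 1: place 24 vCPU, 8 vCPU left
host 2: place 24 vCPU, 8 vCPU left
host 3: place 24 vCPU, 8 vCPU left
host 4: place 23 vCPU, 9 vCPU left
host 5: place 20 vCPU, 12 vCPU left
host 6: place 19 vCPU, 13 vCPU left
host 7: place 19 vCPU, 13 vCPU left
host 8: place 18 vCPU, 14 vCPU left
host 4: place 9 vCPU, 0 vCPU left
host 1: place 5 vCPU, 3 vCPU left
host 2: place 4 vCPU, 4 vCPU left
host 1: place 3 vCPU, 0 vCPU left
host 2: place 2 vCPU, 2 vCPU left

8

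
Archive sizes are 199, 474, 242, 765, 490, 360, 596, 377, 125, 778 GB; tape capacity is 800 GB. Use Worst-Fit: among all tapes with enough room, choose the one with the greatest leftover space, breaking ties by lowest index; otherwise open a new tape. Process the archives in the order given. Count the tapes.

6

199 GB → tape 1 (remaining 601 GB)
474 GB → tape 1 (remaining 127 GB)
242 GB → tape 2 (remaining 558 GB)
765 GB → tape 3 (remaining 35 GB)
490 GB → tape 2 (remaining 68 GB)
360 GB → tape 4 (remaining 440 GB)
596 GB → tape 5 (remaining 204 GB)
377 GB → tape 4 (remaining 63 GB)
125 GB → tape 5 (remaining 79 GB)
778 GB → tape 6 (remaining 22 GB)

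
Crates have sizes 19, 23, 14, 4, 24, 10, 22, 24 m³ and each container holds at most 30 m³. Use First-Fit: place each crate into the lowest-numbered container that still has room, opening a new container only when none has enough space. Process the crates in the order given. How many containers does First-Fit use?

container 1: place 19 m³, 11 m³ left
container 2: place 23 m³, 7 m³ left
container 3: place 14 m³, 16 m³ left
container 1: place 4 m³, 7 m³ left
container 4: place 24 m³, 6 m³ left
container 3: place 10 m³, 6 m³ left
container 5: place 22 m³, 8 m³ left
container 6: place 24 m³, 6 m³ left
Final containers: [19,4] [23] [14,10] [24] [22] [24].

6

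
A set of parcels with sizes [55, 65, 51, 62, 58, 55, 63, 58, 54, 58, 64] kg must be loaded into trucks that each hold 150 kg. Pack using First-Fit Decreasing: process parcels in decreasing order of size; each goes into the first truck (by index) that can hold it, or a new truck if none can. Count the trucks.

6 trucks

Sorted descending: 65, 64, 63, 62, 58, 58, 58, 55, 55, 54, 51.
Put 65 kg in truck 1; 85 kg remain.
Put 64 kg in truck 1; 21 kg remain.
Put 63 kg in truck 2; 87 kg remain.
Put 62 kg in truck 2; 25 kg remain.
Put 58 kg in truck 3; 92 kg remain.
Put 58 kg in truck 3; 34 kg remain.
Put 58 kg in truck 4; 92 kg remain.
Put 55 kg in truck 4; 37 kg remain.
Put 55 kg in truck 5; 95 kg remain.
Put 54 kg in truck 5; 41 kg remain.
Put 51 kg in truck 6; 99 kg remain.
Final trucks: [65,64] [63,62] [58,58] [58,55] [55,54] [51].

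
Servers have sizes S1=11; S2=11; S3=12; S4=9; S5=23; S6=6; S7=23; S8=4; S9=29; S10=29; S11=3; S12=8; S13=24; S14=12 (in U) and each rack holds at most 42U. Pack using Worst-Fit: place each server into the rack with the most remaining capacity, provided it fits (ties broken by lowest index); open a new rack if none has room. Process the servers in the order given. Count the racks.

S1 (11U) → rack 1 (remaining 31U)
S2 (11U) → rack 1 (remaining 20U)
S3 (12U) → rack 1 (remaining 8U)
S4 (9U) → rack 2 (remaining 33U)
S5 (23U) → rack 2 (remaining 10U)
S6 (6U) → rack 2 (remaining 4U)
S7 (23U) → rack 3 (remaining 19U)
S8 (4U) → rack 3 (remaining 15U)
S9 (29U) → rack 4 (remaining 13U)
S10 (29U) → rack 5 (remaining 13U)
S11 (3U) → rack 3 (remaining 12U)
S12 (8U) → rack 4 (remaining 5U)
S13 (24U) → rack 6 (remaining 18U)
S14 (12U) → rack 6 (remaining 6U)
Final racks: [11,11,12] [9,23,6] [23,4,3] [29,8] [29] [24,12].

6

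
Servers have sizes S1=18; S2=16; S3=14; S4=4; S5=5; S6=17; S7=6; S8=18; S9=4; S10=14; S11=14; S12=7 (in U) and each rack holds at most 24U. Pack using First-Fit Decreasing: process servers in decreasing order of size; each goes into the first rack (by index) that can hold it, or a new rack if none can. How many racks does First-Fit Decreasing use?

Sorted descending: 18, 18, 17, 16, 14, 14, 14, 7, 6, 5, 4, 4.
rack 1: place 18U, 6U left
rack 2: place 18U, 6U left
rack 3: place 17U, 7U left
rack 4: place 16U, 8U left
rack 5: place 14U, 10U left
rack 6: place 14U, 10U left
rack 7: place 14U, 10U left
rack 3: place 7U, 0U left
rack 1: place 6U, 0U left
rack 2: place 5U, 1U left
rack 4: place 4U, 4U left
rack 4: place 4U, 0U left

7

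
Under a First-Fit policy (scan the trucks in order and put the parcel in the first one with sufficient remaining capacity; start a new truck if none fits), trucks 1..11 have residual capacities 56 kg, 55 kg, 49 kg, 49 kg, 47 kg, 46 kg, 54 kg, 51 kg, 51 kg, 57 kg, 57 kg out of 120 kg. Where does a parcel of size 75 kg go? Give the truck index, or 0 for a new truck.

No truck has ≥ 75 kg free, so a new truck is opened.

0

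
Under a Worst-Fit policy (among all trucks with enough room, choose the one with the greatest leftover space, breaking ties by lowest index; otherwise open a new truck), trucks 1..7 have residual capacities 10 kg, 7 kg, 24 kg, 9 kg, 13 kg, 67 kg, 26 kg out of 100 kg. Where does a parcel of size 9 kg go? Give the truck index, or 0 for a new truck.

6

Trucks with room: truck 1 (10 kg), truck 3 (24 kg), truck 4 (9 kg), truck 5 (13 kg), truck 6 (67 kg), truck 7 (26 kg).
Most room is truck 6 with 67 kg free.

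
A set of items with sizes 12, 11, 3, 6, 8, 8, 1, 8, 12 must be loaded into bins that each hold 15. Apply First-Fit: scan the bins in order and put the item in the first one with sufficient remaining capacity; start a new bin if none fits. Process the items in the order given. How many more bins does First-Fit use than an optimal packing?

First-Fit: [12,3] [11,1] [6,8] [8] [8] [12] → 6 bins.
6 items exceed 7.5 (half the capacity), and no two of those can share a bin, so at least 6 bins are needed.
So 6 is already optimal.

0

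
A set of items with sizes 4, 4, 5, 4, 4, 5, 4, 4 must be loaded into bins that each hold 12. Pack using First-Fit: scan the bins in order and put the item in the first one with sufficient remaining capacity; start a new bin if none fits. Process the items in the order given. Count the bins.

Put 4 in bin 1; 8 remain.
Put 4 in bin 1; 4 remain.
Put 5 in bin 2; 7 remain.
Put 4 in bin 1; 0 remain.
Put 4 in bin 2; 3 remain.
Put 5 in bin 3; 7 remain.
Put 4 in bin 3; 3 remain.
Put 4 in bin 4; 8 remain.
Final bins: [4,4,4] [5,4] [5,4] [4].

4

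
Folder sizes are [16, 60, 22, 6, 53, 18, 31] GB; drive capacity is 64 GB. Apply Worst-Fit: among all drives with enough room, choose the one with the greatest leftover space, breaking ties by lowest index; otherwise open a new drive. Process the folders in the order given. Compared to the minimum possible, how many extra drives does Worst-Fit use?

0

Worst-Fit: [16,22,6,18] [60] [53] [31] → 4 drives.
Total size 206 GB; any packing needs at least ⌈206/64⌉ = 4 drives.
So 4 is already optimal.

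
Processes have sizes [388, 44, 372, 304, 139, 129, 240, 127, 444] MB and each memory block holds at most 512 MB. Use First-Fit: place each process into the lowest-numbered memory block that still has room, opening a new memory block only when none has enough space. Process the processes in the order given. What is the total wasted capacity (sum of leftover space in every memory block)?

388 MB → memory block 1 (remaining 124 MB)
44 MB → memory block 1 (remaining 80 MB)
372 MB → memory block 2 (remaining 140 MB)
304 MB → memory block 3 (remaining 208 MB)
139 MB → memory block 2 (remaining 1 MB)
129 MB → memory block 3 (remaining 79 MB)
240 MB → memory block 4 (remaining 272 MB)
127 MB → memory block 4 (remaining 145 MB)
444 MB → memory block 5 (remaining 68 MB)
5 memory blocks × 512 MB = 2560 MB; used 2187 MB; unused 373 MB.

373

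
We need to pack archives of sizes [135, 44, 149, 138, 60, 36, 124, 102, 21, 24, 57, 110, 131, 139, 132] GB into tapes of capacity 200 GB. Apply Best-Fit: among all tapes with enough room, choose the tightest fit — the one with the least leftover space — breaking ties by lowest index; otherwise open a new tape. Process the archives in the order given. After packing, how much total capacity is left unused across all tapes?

tape 1: place 135 GB, 65 GB left
tape 1: place 44 GB, 21 GB left
tape 2: place 149 GB, 51 GB left
tape 3: place 138 GB, 62 GB left
tape 3: place 60 GB, 2 GB left
tape 2: place 36 GB, 15 GB left
tape 4: place 124 GB, 76 GB left
tape 5: place 102 GB, 98 GB left
tape 1: place 21 GB, 0 GB left
tape 4: place 24 GB, 52 GB left
tape 5: place 57 GB, 41 GB left
tape 6: place 110 GB, 90 GB left
tape 7: place 131 GB, 69 GB left
tape 8: place 139 GB, 61 GB left
tape 9: place 132 GB, 68 GB left
9 tapes × 200 GB = 1800 GB; used 1402 GB; unused 398 GB.

398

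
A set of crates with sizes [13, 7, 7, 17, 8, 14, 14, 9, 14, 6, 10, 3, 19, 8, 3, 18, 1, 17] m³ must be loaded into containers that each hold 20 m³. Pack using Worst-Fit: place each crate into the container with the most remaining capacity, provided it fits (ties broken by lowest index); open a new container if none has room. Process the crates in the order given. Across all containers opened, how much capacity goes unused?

52

container 1: place 13 m³, 7 m³ left
container 1: place 7 m³, 0 m³ left
container 2: place 7 m³, 13 m³ left
container 3: place 17 m³, 3 m³ left
container 2: place 8 m³, 5 m³ left
container 4: place 14 m³, 6 m³ left
container 5: place 14 m³, 6 m³ left
container 6: place 9 m³, 11 m³ left
container 7: place 14 m³, 6 m³ left
container 6: place 6 m³, 5 m³ left
container 8: place 10 m³, 10 m³ left
container 8: place 3 m³, 7 m³ left
container 9: place 19 m³, 1 m³ left
container 10: place 8 m³, 12 m³ left
container 10: place 3 m³, 9 m³ left
container 11: place 18 m³, 2 m³ left
container 10: place 1 m³, 8 m³ left
container 12: place 17 m³, 3 m³ left
12 containers × 20 m³ = 240 m³; used 188 m³; unused 52 m³.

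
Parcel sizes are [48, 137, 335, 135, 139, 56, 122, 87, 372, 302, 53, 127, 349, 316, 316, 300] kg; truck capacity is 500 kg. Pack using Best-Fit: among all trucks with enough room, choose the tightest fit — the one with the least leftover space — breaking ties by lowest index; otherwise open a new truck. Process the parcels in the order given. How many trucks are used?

truck 1: place 48 kg, 452 kg left
truck 1: place 137 kg, 315 kg left
truck 2: place 335 kg, 165 kg left
truck 2: place 135 kg, 30 kg left
truck 1: place 139 kg, 176 kg left
truck 1: place 56 kg, 120 kg left
truck 3: place 122 kg, 378 kg left
truck 1: place 87 kg, 33 kg left
truck 3: place 372 kg, 6 kg left
truck 4: place 302 kg, 198 kg left
truck 4: place 53 kg, 145 kg left
truck 4: place 127 kg, 18 kg left
truck 5: place 349 kg, 151 kg left
truck 6: place 316 kg, 184 kg left
truck 7: place 316 kg, 184 kg left
truck 8: place 300 kg, 200 kg left

8 trucks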